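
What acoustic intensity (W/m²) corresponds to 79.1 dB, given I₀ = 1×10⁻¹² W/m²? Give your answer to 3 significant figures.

8.13e-05 W/m²

I = I₀·10^(L/10) = 10⁻¹² × 10^(79.1/10) = 10^(-4.090).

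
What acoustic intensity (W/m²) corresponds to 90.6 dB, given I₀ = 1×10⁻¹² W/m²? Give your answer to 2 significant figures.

I = I₀·10^(L/10) = 10⁻¹² × 10^(90.6/10) = 10^(-2.940).

0.0011 W/m²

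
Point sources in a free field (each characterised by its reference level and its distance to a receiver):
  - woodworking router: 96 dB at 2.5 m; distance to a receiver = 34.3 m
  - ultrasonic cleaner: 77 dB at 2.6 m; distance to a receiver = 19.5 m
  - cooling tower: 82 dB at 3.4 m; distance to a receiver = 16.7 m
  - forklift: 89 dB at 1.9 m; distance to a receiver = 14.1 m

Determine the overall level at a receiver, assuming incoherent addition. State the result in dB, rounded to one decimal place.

Propagate each source to the receiver with L = L_ref − 20·log₁₀(r/r_ref), then add intensities.
woodworking router: 96 − 20·log₁₀(34.3/2.5) = 96 − 22.75 = 73.25 dB.
ultrasonic cleaner: 77 − 20·log₁₀(19.5/2.6) = 77 − 17.50 = 59.50 dB.
cooling tower: 82 − 20·log₁₀(16.7/3.4) = 82 − 13.82 = 68.18 dB.
forklift: 89 − 20·log₁₀(14.1/1.9) = 89 − 17.41 = 71.59 dB.
Σ 10^(L/10) = 4.303e+07 → L_total = 10·log₁₀(4.303e+07) = 76.34 dB.

76.3 dB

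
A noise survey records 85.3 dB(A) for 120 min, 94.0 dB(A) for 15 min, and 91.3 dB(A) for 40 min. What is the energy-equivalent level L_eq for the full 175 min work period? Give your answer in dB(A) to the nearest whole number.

89 dB(A)

The energy average is taken in the linear domain: L_eq = 10·log₁₀[(Σ tᵢ·10^(Lᵢ/10))/T], T = 175 min.
Σ tᵢ·10^(Lᵢ/10) = 120·10^(85.3/10) + 15·10^(94.0/10) + 40·10^(91.3/10) = 1.323e+11.
L_eq = 10·log₁₀(1.323e+11/175) = 88.79 dB(A).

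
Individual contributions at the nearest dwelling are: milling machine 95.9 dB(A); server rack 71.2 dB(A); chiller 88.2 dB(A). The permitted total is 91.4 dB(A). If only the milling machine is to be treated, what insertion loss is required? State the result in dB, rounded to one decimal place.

7.4 dB

Everything except the milling machine sums to 10^(71.2/10) + 10^(88.2/10) = 6.739e+08 in linear terms, 88.29 dB(A).
To meet 91.4 dB(A) overall, the treated milling machine may contribute at most 10^(91.4/10) − 6.739e+08 = 7.065e+08, i.e. 88.49 dB(A).
So the milling machine must be reduced from 95.9 to 88.49 dB(A): IL = 7.41 dB.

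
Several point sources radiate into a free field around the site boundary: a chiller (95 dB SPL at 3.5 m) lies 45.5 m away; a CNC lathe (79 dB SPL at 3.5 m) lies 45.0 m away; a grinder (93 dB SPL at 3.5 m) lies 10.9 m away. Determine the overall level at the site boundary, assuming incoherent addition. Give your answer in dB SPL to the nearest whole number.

Apply inverse-square spreading to bring every level to the receiver, then sum 10^(L/10).
chiller: 95 − 20·log₁₀(45.5/3.5) = 95 − 22.28 = 72.72 dB SPL.
CNC lathe: 79 − 20·log₁₀(45.0/3.5) = 79 − 22.18 = 56.82 dB SPL.
grinder: 93 − 20·log₁₀(10.9/3.5) = 93 − 9.87 = 83.13 dB SPL.
Σ 10^(L/10) = 2.249e+08 → L_total = 10·log₁₀(2.249e+08) = 83.52 dB SPL.

84 dB SPL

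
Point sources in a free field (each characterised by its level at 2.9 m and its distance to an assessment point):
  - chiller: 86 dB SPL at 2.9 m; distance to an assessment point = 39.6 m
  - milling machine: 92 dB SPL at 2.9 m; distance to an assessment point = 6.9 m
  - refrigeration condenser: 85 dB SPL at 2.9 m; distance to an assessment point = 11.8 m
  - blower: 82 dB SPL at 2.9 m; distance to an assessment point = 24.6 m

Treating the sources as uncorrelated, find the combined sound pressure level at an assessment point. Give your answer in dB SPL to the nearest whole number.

Propagate each source to the receiver with L = L_ref − 20·log₁₀(r/r_ref), then add intensities.
chiller: 86 − 20·log₁₀(39.6/2.9) = 86 − 22.71 = 63.29 dB SPL.
milling machine: 92 − 20·log₁₀(6.9/2.9) = 92 − 7.53 = 84.47 dB SPL.
refrigeration condenser: 85 − 20·log₁₀(11.8/2.9) = 85 − 12.19 = 72.81 dB SPL.
blower: 82 − 20·log₁₀(24.6/2.9) = 82 − 18.57 = 63.43 dB SPL.
Σ 10^(L/10) = 3.034e+08 → L_total = 10·log₁₀(3.034e+08) = 84.82 dB SPL.

85 dB SPL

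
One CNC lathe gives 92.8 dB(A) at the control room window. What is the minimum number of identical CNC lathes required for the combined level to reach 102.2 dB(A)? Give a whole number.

9

N identical sources give L₁ + 10·log₁₀ N, so require 10·log₁₀ N ≥ 102.2 − 92.8 = 9.4 dB.
N ≥ 10^(9.4/10) = 8.710, so N = 9.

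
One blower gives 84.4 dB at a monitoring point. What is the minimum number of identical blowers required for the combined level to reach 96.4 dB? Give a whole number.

16

N identical sources give L₁ + 10·log₁₀ N, so require 10·log₁₀ N ≥ 96.4 − 84.4 = 12.0 dB.
N ≥ 10^(12.0/10) = 15.849, so N = 16.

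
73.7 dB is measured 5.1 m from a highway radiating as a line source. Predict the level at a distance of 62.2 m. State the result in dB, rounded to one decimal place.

For a line source, L₂ = L₁ − 10·log₁₀(r₂/r₁).
L₂ = 73.7 − 10·log₁₀(62.2/5.1) = 73.7 − 10.862 = 62.84 dB.

62.8 dB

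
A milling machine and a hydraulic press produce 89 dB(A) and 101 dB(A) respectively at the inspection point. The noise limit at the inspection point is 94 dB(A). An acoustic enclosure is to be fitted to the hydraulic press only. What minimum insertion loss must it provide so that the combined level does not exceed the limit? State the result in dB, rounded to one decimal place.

Fixed contribution from the other source: Σ 10^(L/10) = 10^(89/10) = 7.943e+08 (89.00 dB(A)).
To meet 94 dB(A) overall, the treated hydraulic press may contribute at most 10^(94/10) − 7.943e+08 = 1.718e+09, i.e. 92.35 dB(A).
So the hydraulic press must be reduced from 101 to 92.35 dB(A): IL = 8.65 dB.

8.7 dB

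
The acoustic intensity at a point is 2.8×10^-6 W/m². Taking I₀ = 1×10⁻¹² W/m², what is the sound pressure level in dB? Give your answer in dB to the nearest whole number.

64 dB

I/I₀ = 2.8×10^-6/10⁻¹² = 2.8×10^6, and L = 10·log₁₀(I/I₀).
L = 10·(0.4472 + 6) = 64.47 dB.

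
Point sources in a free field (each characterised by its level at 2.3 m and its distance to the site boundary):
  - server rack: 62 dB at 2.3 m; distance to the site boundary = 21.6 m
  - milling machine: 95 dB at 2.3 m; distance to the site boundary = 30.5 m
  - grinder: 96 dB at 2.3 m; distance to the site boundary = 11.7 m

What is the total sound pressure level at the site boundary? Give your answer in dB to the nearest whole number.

82 dB

Apply inverse-square spreading to bring every level to the receiver, then sum 10^(L/10).
server rack: 62 − 20·log₁₀(21.6/2.3) = 62 − 19.45 = 42.55 dB.
milling machine: 95 − 20·log₁₀(30.5/2.3) = 95 − 22.45 = 72.55 dB.
grinder: 96 − 20·log₁₀(11.7/2.3) = 96 − 14.13 = 81.87 dB.
Σ 10^(L/10) = 1.718e+08 → L_total = 10·log₁₀(1.718e+08) = 82.35 dB.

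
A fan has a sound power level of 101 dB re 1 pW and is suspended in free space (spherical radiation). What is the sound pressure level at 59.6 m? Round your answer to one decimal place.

54.5 dB

L_p = L_w − 10·log₁₀(4π·r²) with r = 59.6 m.
4π·r² = 4.464e+04 m², 10·log₁₀ of that is 46.497 dB.
L_p = 101 − 46.497 = 54.50 dB.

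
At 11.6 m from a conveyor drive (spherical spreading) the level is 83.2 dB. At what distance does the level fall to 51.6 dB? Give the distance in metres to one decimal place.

441.0 m

The 31.6 dB drop corresponds to a distance ratio of 10^(31.6/20) for a point source.
r₂ = 11.6·10^((83.2−51.6)/20) = 11.6·10^(31.6/20) = 441.02 m.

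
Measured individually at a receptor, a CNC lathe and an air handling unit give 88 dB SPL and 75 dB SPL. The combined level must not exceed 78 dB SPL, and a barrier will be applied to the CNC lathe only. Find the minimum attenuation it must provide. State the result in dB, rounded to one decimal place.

Everything except the CNC lathe sums to 10^(75/10) = 3.162e+07 in linear terms, 75.00 dB SPL.
To meet 78 dB SPL overall, the treated CNC lathe may contribute at most 10^(78/10) − 3.162e+07 = 3.147e+07, i.e. 74.98 dB SPL.
So the CNC lathe must be reduced from 88 to 74.98 dB SPL: IL = 13.02 dB.

13.0 dB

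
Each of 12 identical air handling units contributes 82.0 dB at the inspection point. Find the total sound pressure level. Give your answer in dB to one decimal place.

92.8 dB

With 12 equal, uncorrelated contributions the intensity is 12× that of one unit, giving a rise of 10·log₁₀ 12.
L_total = 82.0 + 10·log₁₀(12) = 82.0 + 10.792 = 92.79 dB.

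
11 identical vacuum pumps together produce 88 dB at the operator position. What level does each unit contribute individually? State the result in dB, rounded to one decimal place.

Dividing the total intensity by 11 lowers the level by 10·log₁₀ 11 = 10.414 dB: L₁ = 88 − 10.414.

77.6 dB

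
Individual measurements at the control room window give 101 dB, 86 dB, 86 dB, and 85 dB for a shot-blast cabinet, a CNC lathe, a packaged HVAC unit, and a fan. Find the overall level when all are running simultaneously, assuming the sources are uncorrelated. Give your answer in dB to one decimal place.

101.4 dB

For uncorrelated sources the intensities add, so convert each level to linear form, sum, and take 10·log₁₀ of the total.
Σ 10^(L/10) = 10^(101/10) + 10^(86/10) + 10^(86/10) + 10^(85/10) = 1.370e+10.
L_total = 10·log₁₀(1.370e+10) = 101.37 dB.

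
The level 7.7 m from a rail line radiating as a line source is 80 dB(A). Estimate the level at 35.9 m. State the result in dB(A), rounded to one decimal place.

Cylindrical spreading from a line source gives a 10·log₁₀(r₂/r₁) drop.
L₂ = 80 − 10·log₁₀(35.9/7.7) = 80 − 6.686 = 73.31 dB(A).

73.3 dB(A)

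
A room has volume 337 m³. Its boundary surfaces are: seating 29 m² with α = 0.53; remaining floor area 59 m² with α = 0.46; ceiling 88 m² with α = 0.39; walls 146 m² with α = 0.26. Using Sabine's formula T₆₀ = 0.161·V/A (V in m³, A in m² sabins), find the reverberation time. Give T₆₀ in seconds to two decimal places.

A = Σ Sᵢαᵢ = 29·0.53 + 59·0.46 + 88·0.39 + 146·0.26 = 114.79 m².
T₆₀ = 0.161·V/A = 0.161·337/114.79 = 0.473 s.

0.47 s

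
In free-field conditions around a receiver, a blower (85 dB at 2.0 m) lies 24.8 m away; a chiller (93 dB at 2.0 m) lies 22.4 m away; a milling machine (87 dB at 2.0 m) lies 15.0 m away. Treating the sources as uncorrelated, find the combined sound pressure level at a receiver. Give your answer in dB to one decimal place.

Apply inverse-square spreading to bring every level to the receiver, then sum 10^(L/10).
blower: 85 − 20·log₁₀(24.8/2.0) = 85 − 21.87 = 63.13 dB.
chiller: 93 − 20·log₁₀(22.4/2.0) = 93 − 20.98 = 72.02 dB.
milling machine: 87 − 20·log₁₀(15.0/2.0) = 87 − 17.50 = 69.50 dB.
Σ 10^(L/10) = 2.687e+07 → L_total = 10·log₁₀(2.687e+07) = 74.29 dB.

74.3 dB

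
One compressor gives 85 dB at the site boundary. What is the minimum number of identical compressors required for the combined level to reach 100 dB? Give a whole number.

32

N identical sources give L₁ + 10·log₁₀ N, so require 10·log₁₀ N ≥ 100 − 85 = 15.0 dB.
N ≥ 10^(15.0/10) = 31.623, so N = 32.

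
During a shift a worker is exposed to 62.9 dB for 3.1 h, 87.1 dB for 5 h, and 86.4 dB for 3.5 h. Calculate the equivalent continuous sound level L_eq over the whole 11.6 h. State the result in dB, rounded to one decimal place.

85.5 dB

L_eq = 10·log₁₀[(1/T)·Σ tᵢ·10^(Lᵢ/10)] with T = 11.6 h.
Σ tᵢ·10^(Lᵢ/10) = 3.1·10^(62.9/10) + 5·10^(87.1/10) + 3.5·10^(86.4/10) = 4.098e+09.
L_eq = 10·log₁₀(4.098e+09/11.6) = 85.48 dB.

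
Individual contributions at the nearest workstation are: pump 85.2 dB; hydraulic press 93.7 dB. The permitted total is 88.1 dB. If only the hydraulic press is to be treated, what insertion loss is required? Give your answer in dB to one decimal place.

8.7 dB

The untreated sources together contribute 10^(85.2/10) = 3.311e+08, i.e. 85.20 dB.
To meet 88.1 dB overall, the treated hydraulic press may contribute at most 10^(88.1/10) − 3.311e+08 = 3.145e+08, i.e. 84.98 dB.
Required insertion loss = 93.7 − 84.98 = 8.72 dB.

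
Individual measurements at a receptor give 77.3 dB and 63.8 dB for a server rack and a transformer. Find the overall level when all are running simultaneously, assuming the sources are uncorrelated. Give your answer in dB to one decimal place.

77.5 dB

Incoherent sources combine by intensity addition: L_total = 10·log₁₀(Σ 10^(L_i/10)).
Σ 10^(L/10) = 10^(77.3/10) + 10^(63.8/10) = 5.610e+07.
L_total = 10·log₁₀(5.610e+07) = 77.49 dB.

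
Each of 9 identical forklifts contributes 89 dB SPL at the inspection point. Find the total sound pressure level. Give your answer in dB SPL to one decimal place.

98.5 dB SPL

L_total = L₁ + 10·log₁₀ N for N identical incoherent sources.
L_total = 89 + 10·log₁₀(9) = 89 + 9.542 = 98.54 dB SPL.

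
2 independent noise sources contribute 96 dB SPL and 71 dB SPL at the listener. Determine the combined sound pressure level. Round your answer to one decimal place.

96.0 dB SPL

Incoherent sources combine by intensity addition: L_total = 10·log₁₀(Σ 10^(L_i/10)).
Σ 10^(L/10) = 10^(96/10) + 10^(71/10) = 3.994e+09.
L_total = 10·log₁₀(3.994e+09) = 96.01 dB SPL.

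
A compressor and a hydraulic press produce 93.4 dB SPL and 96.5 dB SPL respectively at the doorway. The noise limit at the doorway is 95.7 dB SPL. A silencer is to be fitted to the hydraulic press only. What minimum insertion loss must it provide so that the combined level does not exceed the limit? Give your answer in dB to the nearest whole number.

5 dB

Fixed contribution from the other source: Σ 10^(L/10) = 10^(93.4/10) = 2.188e+09 (93.40 dB SPL).
To meet 95.7 dB SPL overall, the treated hydraulic press may contribute at most 10^(95.7/10) − 2.188e+09 = 1.528e+09, i.e. 91.84 dB SPL.
Required insertion loss = 96.5 − 91.84 = 4.66 dB.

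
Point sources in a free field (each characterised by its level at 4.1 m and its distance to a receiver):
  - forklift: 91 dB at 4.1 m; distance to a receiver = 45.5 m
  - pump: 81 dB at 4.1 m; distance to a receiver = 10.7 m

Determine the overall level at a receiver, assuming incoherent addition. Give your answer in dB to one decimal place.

Propagate each source to the receiver with L = L_ref − 20·log₁₀(r/r_ref), then add intensities.
forklift: 91 − 20·log₁₀(45.5/4.1) = 91 − 20.90 = 70.10 dB.
pump: 81 − 20·log₁₀(10.7/4.1) = 81 − 8.33 = 72.67 dB.
Σ 10^(L/10) = 2.871e+07 → L_total = 10·log₁₀(2.871e+07) = 74.58 dB.

74.6 dB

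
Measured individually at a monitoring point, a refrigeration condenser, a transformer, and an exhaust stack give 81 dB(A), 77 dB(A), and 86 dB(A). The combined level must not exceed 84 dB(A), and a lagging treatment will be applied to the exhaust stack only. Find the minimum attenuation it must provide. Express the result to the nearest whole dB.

7 dB

Everything except the exhaust stack sums to 10^(81/10) + 10^(77/10) = 1.760e+08 in linear terms, 82.46 dB(A).
To meet 84 dB(A) overall, the treated exhaust stack may contribute at most 10^(84/10) − 1.760e+08 = 7.518e+07, i.e. 78.76 dB(A).
So the exhaust stack must be reduced from 86 to 78.76 dB(A): IL = 7.24 dB.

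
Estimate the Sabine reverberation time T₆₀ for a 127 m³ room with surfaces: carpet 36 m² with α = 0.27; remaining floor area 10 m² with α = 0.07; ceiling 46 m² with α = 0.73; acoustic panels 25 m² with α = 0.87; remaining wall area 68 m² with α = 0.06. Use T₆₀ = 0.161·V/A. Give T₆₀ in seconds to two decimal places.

0.29 s

Summing Sᵢαᵢ: 36·0.27 + 10·0.07 + 46·0.73 + 25·0.87 + 68·0.06 = 69.83 m².
T₆₀ = 0.161 × 127 / 69.83 = 0.293 s.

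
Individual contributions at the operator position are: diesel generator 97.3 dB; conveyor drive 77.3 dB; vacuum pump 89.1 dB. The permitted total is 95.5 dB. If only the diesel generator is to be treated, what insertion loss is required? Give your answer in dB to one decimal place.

3.0 dB

Everything except the diesel generator sums to 10^(77.3/10) + 10^(89.1/10) = 8.665e+08 in linear terms, 89.38 dB.
To meet 95.5 dB overall, the treated diesel generator may contribute at most 10^(95.5/10) − 8.665e+08 = 2.682e+09, i.e. 94.28 dB.
So the diesel generator must be reduced from 97.3 to 94.28 dB: IL = 3.02 dB.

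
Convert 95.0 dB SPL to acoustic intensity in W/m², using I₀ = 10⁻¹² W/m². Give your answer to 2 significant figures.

0.0032 W/m²

L = 10·log₁₀(I/I₀) ⇒ I = I₀·10^(L/10) = 10⁻¹² × 10^9.50.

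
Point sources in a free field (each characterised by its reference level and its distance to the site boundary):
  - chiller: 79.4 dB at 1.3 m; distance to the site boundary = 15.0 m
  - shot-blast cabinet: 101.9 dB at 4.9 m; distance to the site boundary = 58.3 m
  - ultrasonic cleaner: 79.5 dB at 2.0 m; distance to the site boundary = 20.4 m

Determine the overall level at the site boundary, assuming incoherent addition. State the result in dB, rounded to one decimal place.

Propagate each source to the receiver with L = L_ref − 20·log₁₀(r/r_ref), then add intensities.
chiller: 79.4 − 20·log₁₀(15.0/1.3) = 79.4 − 21.24 = 58.16 dB.
shot-blast cabinet: 101.9 − 20·log₁₀(58.3/4.9) = 101.9 − 21.51 = 80.39 dB.
ultrasonic cleaner: 79.5 − 20·log₁₀(20.4/2.0) = 79.5 − 20.17 = 59.33 dB.
Σ 10^(L/10) = 1.109e+08 → L_total = 10·log₁₀(1.109e+08) = 80.45 dB.

80.5 dB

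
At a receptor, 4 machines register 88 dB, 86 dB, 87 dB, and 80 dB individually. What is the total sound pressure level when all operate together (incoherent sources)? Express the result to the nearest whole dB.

92 dB

For uncorrelated sources the intensities add, so convert each level to linear form, sum, and take 10·log₁₀ of the total.
Σ 10^(L/10) = 10^(88/10) + 10^(86/10) + 10^(87/10) + 10^(80/10) = 1.630e+09.
L_total = 10·log₁₀(1.630e+09) = 92.12 dB.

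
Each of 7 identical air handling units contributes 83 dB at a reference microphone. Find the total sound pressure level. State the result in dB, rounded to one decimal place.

N identical incoherent sources raise the level by 10·log₁₀ N.
L_total = 83 + 10·log₁₀(7) = 83 + 8.451 = 91.45 dB.

91.5 dB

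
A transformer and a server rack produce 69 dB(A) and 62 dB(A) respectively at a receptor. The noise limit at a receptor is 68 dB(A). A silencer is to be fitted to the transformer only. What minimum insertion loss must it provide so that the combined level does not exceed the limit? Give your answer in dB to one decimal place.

Everything except the transformer sums to 10^(62/10) = 1.585e+06 in linear terms, 62.00 dB(A).
To meet 68 dB(A) overall, the treated transformer may contribute at most 10^(68/10) − 1.585e+06 = 4.725e+06, i.e. 66.74 dB(A).
Required insertion loss = 69 − 66.74 = 2.26 dB.

2.3 dB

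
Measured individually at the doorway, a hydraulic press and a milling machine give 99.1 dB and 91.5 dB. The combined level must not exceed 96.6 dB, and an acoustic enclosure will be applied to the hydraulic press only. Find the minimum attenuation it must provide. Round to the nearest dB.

The untreated sources together contribute 10^(91.5/10) = 1.413e+09, i.e. 91.50 dB.
The limit corresponds to 10^(96.6/10) = 4.571e+09; subtracting the fixed part leaves 3.158e+09 for the hydraulic press, i.e. 94.99 dB.
Required insertion loss = 99.1 − 94.99 = 4.11 dB.

4 dB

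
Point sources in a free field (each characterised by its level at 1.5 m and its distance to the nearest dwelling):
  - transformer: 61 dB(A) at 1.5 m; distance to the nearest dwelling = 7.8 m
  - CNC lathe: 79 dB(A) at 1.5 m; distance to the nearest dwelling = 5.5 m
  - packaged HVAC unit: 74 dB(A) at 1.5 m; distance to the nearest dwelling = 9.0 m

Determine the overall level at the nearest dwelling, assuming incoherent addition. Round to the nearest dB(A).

68 dB(A)

Apply inverse-square spreading to bring every level to the receiver, then sum 10^(L/10).
transformer: 61 − 20·log₁₀(7.8/1.5) = 61 − 14.32 = 46.68 dB(A).
CNC lathe: 79 − 20·log₁₀(5.5/1.5) = 79 − 11.29 = 67.71 dB(A).
packaged HVAC unit: 74 − 20·log₁₀(9.0/1.5) = 74 − 15.56 = 58.44 dB(A).
Σ 10^(L/10) = 6.653e+06 → L_total = 10·log₁₀(6.653e+06) = 68.23 dB(A).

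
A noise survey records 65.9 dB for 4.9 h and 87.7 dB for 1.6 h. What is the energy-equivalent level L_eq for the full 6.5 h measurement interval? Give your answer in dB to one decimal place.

81.7 dB

L_eq = 10·log₁₀[(1/T)·Σ tᵢ·10^(Lᵢ/10)] with T = 6.5 h.
Σ tᵢ·10^(Lᵢ/10) = 4.9·10^(65.9/10) + 1.6·10^(87.7/10) = 9.612e+08.
L_eq = 10·log₁₀(9.612e+08/6.5) = 81.70 dB.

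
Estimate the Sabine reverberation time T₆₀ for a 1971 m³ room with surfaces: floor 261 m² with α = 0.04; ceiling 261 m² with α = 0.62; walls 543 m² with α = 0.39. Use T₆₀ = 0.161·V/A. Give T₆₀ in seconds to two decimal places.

0.83 s

Summing Sᵢαᵢ: 261·0.04 + 261·0.62 + 543·0.39 = 384.03 m².
T₆₀ = 0.161·V/A = 0.161·1971/384.03 = 0.826 s.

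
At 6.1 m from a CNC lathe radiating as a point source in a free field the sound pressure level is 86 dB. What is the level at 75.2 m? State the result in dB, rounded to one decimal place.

Spherical spreading from a point source gives a 20·log₁₀(r₂/r₁) drop.
L₂ = 86 − 20·log₁₀(75.2/6.1) = 86 − 21.818 = 64.18 dB.

64.2 dB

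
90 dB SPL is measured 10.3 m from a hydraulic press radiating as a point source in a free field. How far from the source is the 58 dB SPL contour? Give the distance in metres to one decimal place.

410.1 m

For a point source L₁ − L₂ = 20·log₁₀(r₂/r₁), so r₂ = r₁·10^((L₁−L₂)/20).
r₂ = 10.3·10^((90−58)/20) = 10.3·10^(32.0/20) = 410.05 m.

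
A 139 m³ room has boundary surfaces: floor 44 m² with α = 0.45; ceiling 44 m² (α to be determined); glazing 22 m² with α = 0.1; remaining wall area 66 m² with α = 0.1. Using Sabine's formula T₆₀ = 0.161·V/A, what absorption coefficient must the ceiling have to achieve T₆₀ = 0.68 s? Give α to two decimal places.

0.10

From T₆₀ = 0.161·V/A, the target T₆₀ = 0.68 s needs A = 0.161·139/0.68 = 32.91 m².
Absorption from the other surfaces = 44·0.45 + 22·0.1 + 66·0.1 = 28.60 m², so the ceiling must supply 4.31 m² over 44 m².
α = 4.31/44 = 0.098.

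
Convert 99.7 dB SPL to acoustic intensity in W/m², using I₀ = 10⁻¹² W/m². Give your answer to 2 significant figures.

I/I₀ = 10^(99.7/10) = 9.333e+09, so I = 9.333e+09 × 10⁻¹² W/m².

0.0093 W/m²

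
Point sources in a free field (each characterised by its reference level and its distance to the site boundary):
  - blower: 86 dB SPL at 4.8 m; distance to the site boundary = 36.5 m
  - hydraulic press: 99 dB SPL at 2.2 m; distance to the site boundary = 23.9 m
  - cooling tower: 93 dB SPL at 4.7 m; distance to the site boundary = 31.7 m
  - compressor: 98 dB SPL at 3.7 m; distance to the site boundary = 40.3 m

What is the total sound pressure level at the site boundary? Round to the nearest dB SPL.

First find each source's level at the receiver (point-source: −20·log₁₀(r/r_ref)), then combine on an intensity basis.
blower: 86 − 20·log₁₀(36.5/4.8) = 86 − 17.62 = 68.38 dB SPL.
hydraulic press: 99 − 20·log₁₀(23.9/2.2) = 99 − 20.72 = 78.28 dB SPL.
cooling tower: 93 − 20·log₁₀(31.7/4.7) = 93 − 16.58 = 76.42 dB SPL.
compressor: 98 − 20·log₁₀(40.3/3.7) = 98 − 20.74 = 77.26 dB SPL.
Σ 10^(L/10) = 1.712e+08 → L_total = 10·log₁₀(1.712e+08) = 82.34 dB SPL.

82 dB SPL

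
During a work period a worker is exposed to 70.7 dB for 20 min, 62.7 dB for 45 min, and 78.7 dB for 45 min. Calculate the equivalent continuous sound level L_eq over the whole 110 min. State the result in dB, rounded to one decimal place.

75.2 dB

Weight each interval's intensity by its duration and average over T = 110 min:
Σ tᵢ·10^(Lᵢ/10) = 20·10^(70.7/10) + 45·10^(62.7/10) + 45·10^(78.7/10) = 3.655e+09.
L_eq = 10·log₁₀(3.655e+09/110) = 75.21 dB.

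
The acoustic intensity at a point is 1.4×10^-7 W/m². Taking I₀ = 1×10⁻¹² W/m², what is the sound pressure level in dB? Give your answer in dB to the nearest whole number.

51 dB

L = 10·log₁₀(I/I₀) = 10·log₁₀(1.4×10^-7/10⁻¹²) = 10·log₁₀(1.4×10^5).
L = 10·(0.1461 + 5) = 51.46 dB.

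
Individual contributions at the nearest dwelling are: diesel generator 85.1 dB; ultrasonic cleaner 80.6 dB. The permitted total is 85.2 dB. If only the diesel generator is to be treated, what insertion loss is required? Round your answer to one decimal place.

The untreated sources together contribute 10^(80.6/10) = 1.148e+08, i.e. 80.60 dB.
The limit corresponds to 10^(85.2/10) = 3.311e+08; subtracting the fixed part leaves 2.163e+08 for the diesel generator, i.e. 83.35 dB.
Required insertion loss = 85.1 − 83.35 = 1.75 dB.

1.7 dB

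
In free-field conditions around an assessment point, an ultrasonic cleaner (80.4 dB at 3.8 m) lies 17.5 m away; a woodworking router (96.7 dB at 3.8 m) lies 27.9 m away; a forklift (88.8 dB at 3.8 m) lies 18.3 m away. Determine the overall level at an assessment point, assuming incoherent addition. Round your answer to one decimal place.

Propagate each source to the receiver with L = L_ref − 20·log₁₀(r/r_ref), then add intensities.
ultrasonic cleaner: 80.4 − 20·log₁₀(17.5/3.8) = 80.4 − 13.27 = 67.13 dB.
woodworking router: 96.7 − 20·log₁₀(27.9/3.8) = 96.7 − 17.32 = 79.38 dB.
forklift: 88.8 − 20·log₁₀(18.3/3.8) = 88.8 − 13.65 = 75.15 dB.
Σ 10^(L/10) = 1.246e+08 → L_total = 10·log₁₀(1.246e+08) = 80.96 dB.

81.0 dB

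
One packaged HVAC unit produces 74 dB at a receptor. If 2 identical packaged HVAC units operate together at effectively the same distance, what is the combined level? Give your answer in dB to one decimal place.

L_total = L₁ + 10·log₁₀ N for N identical incoherent sources.
L_total = 74 + 10·log₁₀(2) = 74 + 3.010 = 77.01 dB.

77.0 dB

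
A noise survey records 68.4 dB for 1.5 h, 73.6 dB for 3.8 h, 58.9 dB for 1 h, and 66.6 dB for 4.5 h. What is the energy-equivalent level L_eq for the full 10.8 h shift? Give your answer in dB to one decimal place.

L_eq = 10·log₁₀[(1/T)·Σ tᵢ·10^(Lᵢ/10)] with T = 10.8 h.
Σ tᵢ·10^(Lᵢ/10) = 1.5·10^(68.4/10) + 3.8·10^(73.6/10) + 1·10^(58.9/10) + 4.5·10^(66.6/10) = 1.188e+08.
L_eq = 10·log₁₀(1.188e+08/10.8) = 70.41 dB.

70.4 dB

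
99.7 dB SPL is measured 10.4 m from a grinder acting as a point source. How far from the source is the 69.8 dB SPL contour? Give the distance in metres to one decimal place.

Point-source spreading drops the level by 20·log₁₀(r₂/r₁); inverting, r₂/r₁ = 10^(ΔL/20).
r₂ = 10.4·10^((99.7−69.8)/20) = 10.4·10^(29.9/20) = 325.11 m.

325.1 m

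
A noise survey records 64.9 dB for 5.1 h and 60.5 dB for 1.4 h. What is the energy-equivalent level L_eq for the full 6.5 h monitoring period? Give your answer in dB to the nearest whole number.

The energy average is taken in the linear domain: L_eq = 10·log₁₀[(Σ tᵢ·10^(Lᵢ/10))/T], T = 6.5 h.
Σ tᵢ·10^(Lᵢ/10) = 5.1·10^(64.9/10) + 1.4·10^(60.5/10) = 1.733e+07.
L_eq = 10·log₁₀(1.733e+07/6.5) = 64.26 dB.

64 dB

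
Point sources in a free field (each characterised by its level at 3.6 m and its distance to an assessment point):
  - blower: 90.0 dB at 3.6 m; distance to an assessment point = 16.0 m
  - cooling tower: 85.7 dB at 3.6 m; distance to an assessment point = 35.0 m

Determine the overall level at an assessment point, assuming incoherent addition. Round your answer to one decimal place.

First find each source's level at the receiver (point-source: −20·log₁₀(r/r_ref)), then combine on an intensity basis.
blower: 90.0 − 20·log₁₀(16.0/3.6) = 90.0 − 12.96 = 77.04 dB.
cooling tower: 85.7 − 20·log₁₀(35.0/3.6) = 85.7 − 19.76 = 65.94 dB.
Σ 10^(L/10) = 5.456e+07 → L_total = 10·log₁₀(5.456e+07) = 77.37 dB.

77.4 dB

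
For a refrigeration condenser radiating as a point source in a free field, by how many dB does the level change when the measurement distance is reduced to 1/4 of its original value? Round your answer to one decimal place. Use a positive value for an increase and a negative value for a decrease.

+12.0 dB

A point source loses 6 dB per doubling of distance; generally ΔL = −20·log₁₀(r₂/r₁).
ΔL = −20·log₁₀(0.25) = +12.04 dB.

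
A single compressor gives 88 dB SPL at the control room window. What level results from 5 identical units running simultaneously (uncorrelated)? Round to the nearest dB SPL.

95 dB SPL

With 5 equal, uncorrelated contributions the intensity is 5× that of one unit, giving a rise of 10·log₁₀ 5.
L_total = 88 + 10·log₁₀(5) = 88 + 6.990 = 94.99 dB SPL.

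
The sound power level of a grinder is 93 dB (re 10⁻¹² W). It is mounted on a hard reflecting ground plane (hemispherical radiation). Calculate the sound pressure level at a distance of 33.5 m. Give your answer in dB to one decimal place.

L_p = L_w − 10·log₁₀(2π·r²) with r = 33.5 m.
2π·r² = 7051 m², 10·log₁₀ of that is 38.483 dB.
L_p = 93 − 38.483 = 54.52 dB.

54.5 dB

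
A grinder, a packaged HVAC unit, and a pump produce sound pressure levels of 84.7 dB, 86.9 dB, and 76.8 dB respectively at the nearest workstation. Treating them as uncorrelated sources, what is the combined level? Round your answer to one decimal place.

89.2 dB

Incoherent sources combine by intensity addition: L_total = 10·log₁₀(Σ 10^(L_i/10)).
Σ 10^(L/10) = 10^(84.7/10) + 10^(86.9/10) + 10^(76.8/10) = 8.328e+08.
L_total = 10·log₁₀(8.328e+08) = 89.21 dB.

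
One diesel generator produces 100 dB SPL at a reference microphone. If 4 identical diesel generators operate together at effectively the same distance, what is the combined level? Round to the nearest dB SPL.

106 dB SPL

L_total = L₁ + 10·log₁₀ N for N identical incoherent sources.
L_total = 100 + 10·log₁₀(4) = 100 + 6.021 = 106.02 dB SPL.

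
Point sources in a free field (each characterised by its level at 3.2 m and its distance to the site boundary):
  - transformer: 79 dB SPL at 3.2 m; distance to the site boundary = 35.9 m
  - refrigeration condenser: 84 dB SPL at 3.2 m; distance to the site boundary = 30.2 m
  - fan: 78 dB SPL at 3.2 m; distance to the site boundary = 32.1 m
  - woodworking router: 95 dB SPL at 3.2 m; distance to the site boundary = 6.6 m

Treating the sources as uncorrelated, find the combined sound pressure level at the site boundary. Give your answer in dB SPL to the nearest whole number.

Apply inverse-square spreading to bring every level to the receiver, then sum 10^(L/10).
transformer: 79 − 20·log₁₀(35.9/3.2) = 79 − 21.00 = 58.00 dB SPL.
refrigeration condenser: 84 − 20·log₁₀(30.2/3.2) = 84 − 19.50 = 64.50 dB SPL.
fan: 78 − 20·log₁₀(32.1/3.2) = 78 − 20.03 = 57.97 dB SPL.
woodworking router: 95 − 20·log₁₀(6.6/3.2) = 95 − 6.29 = 88.71 dB SPL.
Σ 10^(L/10) = 7.475e+08 → L_total = 10·log₁₀(7.475e+08) = 88.74 dB SPL.

89 dB SPL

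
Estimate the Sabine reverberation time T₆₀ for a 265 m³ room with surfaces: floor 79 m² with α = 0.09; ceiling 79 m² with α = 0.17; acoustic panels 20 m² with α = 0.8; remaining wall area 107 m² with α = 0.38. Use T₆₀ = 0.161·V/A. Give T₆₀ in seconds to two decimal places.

0.55 s

A = Σ Sᵢαᵢ = 79·0.09 + 79·0.17 + 20·0.8 + 107·0.38 = 77.20 m².
T₆₀ = 0.161 × 265 / 77.20 = 0.553 s.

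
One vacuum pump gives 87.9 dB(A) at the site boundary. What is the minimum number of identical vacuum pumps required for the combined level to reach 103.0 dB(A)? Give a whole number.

N identical sources give L₁ + 10·log₁₀ N, so require 10·log₁₀ N ≥ 103.0 − 87.9 = 15.1 dB.
N ≥ 10^(15.1/10) = 32.359, so N = 33.

33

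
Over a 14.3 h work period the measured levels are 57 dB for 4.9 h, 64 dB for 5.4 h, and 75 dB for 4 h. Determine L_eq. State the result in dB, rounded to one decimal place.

70.0 dB

Weight each interval's intensity by its duration and average over T = 14.3 h:
Σ tᵢ·10^(Lᵢ/10) = 4.9·10^(57/10) + 5.4·10^(64/10) + 4·10^(75/10) = 1.425e+08.
L_eq = 10·log₁₀(1.425e+08/14.3) = 69.99 dB.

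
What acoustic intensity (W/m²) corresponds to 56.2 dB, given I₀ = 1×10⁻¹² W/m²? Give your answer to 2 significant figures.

I/I₀ = 10^(56.2/10) = 4.169e+05, so I = 4.169e+05 × 10⁻¹² W/m².

4.2e-07 W/m²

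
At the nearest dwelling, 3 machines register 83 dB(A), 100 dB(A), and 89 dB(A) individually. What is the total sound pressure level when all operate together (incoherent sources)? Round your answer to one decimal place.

For uncorrelated sources the intensities add, so convert each level to linear form, sum, and take 10·log₁₀ of the total.
Σ 10^(L/10) = 10^(83/10) + 10^(100/10) + 10^(89/10) = 1.099e+10.
L_total = 10·log₁₀(1.099e+10) = 100.41 dB(A).

100.4 dB(A)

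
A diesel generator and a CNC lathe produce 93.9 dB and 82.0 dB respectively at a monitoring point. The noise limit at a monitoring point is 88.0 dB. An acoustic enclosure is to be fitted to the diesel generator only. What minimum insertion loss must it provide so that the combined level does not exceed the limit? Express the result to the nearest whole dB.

7 dB

Everything except the diesel generator sums to 10^(82.0/10) = 1.585e+08 in linear terms, 82.00 dB.
To meet 88.0 dB overall, the treated diesel generator may contribute at most 10^(88.0/10) − 1.585e+08 = 4.725e+08, i.e. 86.74 dB.
So the diesel generator must be reduced from 93.9 to 86.74 dB: IL = 7.16 dB.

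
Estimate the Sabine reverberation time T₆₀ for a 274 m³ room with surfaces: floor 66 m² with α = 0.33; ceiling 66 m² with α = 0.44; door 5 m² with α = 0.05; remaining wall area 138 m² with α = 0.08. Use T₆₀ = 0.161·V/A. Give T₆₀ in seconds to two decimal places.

Total absorption A = 66·0.33 + 66·0.44 + 5·0.05 + 138·0.08 = 62.11 m² sabins.
T₆₀ = 0.161 × 274 / 62.11 = 0.710 s.

0.71 s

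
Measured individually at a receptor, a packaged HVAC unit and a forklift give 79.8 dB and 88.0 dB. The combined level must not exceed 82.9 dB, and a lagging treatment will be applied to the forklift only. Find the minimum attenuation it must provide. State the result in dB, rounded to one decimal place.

8.0 dB

The untreated sources together contribute 10^(79.8/10) = 9.550e+07, i.e. 79.80 dB.
To meet 82.9 dB overall, the treated forklift may contribute at most 10^(82.9/10) − 9.550e+07 = 9.949e+07, i.e. 79.98 dB.
So the forklift must be reduced from 88.0 to 79.98 dB: IL = 8.02 dB.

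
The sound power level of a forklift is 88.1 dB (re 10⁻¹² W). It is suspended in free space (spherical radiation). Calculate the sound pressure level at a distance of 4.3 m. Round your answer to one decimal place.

Free-field spherical radiation: L_p = L_w − 10·log₁₀(4π·r²), r = 4.3 m.
4π·r² = 232.4 m², 10·log₁₀ of that is 23.661 dB.
L_p = 88.1 − 23.661 = 64.44 dB.

64.4 dB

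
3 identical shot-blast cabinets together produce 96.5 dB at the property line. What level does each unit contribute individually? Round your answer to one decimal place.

91.7 dB

For N identical incoherent sources L_total = L₁ + 10·log₁₀ N, so L₁ = 96.5 − 10·log₁₀(3) = 96.5 − 4.771.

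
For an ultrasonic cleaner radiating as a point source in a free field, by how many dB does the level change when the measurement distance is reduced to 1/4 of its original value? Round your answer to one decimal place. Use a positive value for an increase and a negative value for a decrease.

+12.0 dB

A point source loses 6 dB per doubling of distance; generally ΔL = −20·log₁₀(r₂/r₁).
ΔL = −20·log₁₀(0.25) = +12.04 dB.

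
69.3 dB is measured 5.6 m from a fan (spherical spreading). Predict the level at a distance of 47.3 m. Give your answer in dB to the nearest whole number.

51 dB

For a point source, L₂ = L₁ − 20·log₁₀(r₂/r₁).
L₂ = 69.3 − 20·log₁₀(47.3/5.6) = 69.3 − 18.533 = 50.77 dB.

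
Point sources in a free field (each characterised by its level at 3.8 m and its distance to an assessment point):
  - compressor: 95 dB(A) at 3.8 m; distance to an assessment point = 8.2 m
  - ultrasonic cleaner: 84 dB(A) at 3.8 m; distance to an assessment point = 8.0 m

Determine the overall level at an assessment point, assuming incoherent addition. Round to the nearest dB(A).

89 dB(A)

First find each source's level at the receiver (point-source: −20·log₁₀(r/r_ref)), then combine on an intensity basis.
compressor: 95 − 20·log₁₀(8.2/3.8) = 95 − 6.68 = 88.32 dB(A).
ultrasonic cleaner: 84 − 20·log₁₀(8.0/3.8) = 84 − 6.47 = 77.53 dB(A).
Σ 10^(L/10) = 7.358e+08 → L_total = 10·log₁₀(7.358e+08) = 88.67 dB(A).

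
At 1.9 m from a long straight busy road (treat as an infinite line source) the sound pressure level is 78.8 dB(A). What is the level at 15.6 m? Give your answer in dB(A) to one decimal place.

69.7 dB(A)

Line-source attenuation: ΔL = 10·log₁₀(r₂/r₁) = 10·log₁₀(15.6/1.9) = 9.144 dB.
L₂ = 78.8 − 10·log₁₀(15.6/1.9) = 78.8 − 9.144 = 69.66 dB(A).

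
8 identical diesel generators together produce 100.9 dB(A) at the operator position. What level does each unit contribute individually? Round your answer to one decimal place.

91.9 dB(A)

Dividing the total intensity by 8 lowers the level by 10·log₁₀ 8 = 9.031 dB: L₁ = 100.9 − 9.031.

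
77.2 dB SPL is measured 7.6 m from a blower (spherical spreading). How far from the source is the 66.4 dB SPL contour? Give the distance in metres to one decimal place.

The 10.8 dB drop corresponds to a distance ratio of 10^(10.8/20) for a point source.
r₂ = 7.6·10^((77.2−66.4)/20) = 7.6·10^(10.8/20) = 26.35 m.

26.4 m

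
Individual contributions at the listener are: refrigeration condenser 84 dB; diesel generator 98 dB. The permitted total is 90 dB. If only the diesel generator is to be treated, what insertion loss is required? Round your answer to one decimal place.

Fixed contribution from the other source: Σ 10^(L/10) = 10^(84/10) = 2.512e+08 (84.00 dB).
The limit corresponds to 10^(90/10) = 1.000e+09; subtracting the fixed part leaves 7.488e+08 for the diesel generator, i.e. 88.74 dB.
So the diesel generator must be reduced from 98 to 88.74 dB: IL = 9.26 dB.

9.3 dB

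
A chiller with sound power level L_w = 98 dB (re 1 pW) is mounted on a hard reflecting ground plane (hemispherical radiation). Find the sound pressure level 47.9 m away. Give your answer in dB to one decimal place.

56.4 dB

Free-field hemispherical radiation: L_p = L_w − 10·log₁₀(2π·r²), r = 47.9 m.
2π·r² = 1.442e+04 m², 10·log₁₀ of that is 41.589 dB.
L_p = 98 − 41.589 = 56.41 dB.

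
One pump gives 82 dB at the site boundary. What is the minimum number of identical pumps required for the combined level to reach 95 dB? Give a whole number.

N identical sources give L₁ + 10·log₁₀ N, so require 10·log₁₀ N ≥ 95 − 82 = 13.0 dB.
N ≥ 10^(13.0/10) = 19.953, so N = 20.

20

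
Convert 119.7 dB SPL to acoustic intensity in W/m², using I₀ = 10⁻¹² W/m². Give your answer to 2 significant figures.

0.93 W/m²

L = 10·log₁₀(I/I₀) ⇒ I = I₀·10^(L/10) = 10⁻¹² × 10^11.97.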